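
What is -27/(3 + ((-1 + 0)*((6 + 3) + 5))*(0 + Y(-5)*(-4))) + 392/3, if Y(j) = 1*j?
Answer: 108665/831 ≈ 130.76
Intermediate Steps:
Y(j) = j
-27/(3 + ((-1 + 0)*((6 + 3) + 5))*(0 + Y(-5)*(-4))) + 392/3 = -27/(3 + ((-1 + 0)*((6 + 3) + 5))*(0 - 5*(-4))) + 392/3 = -27/(3 + (-(9 + 5))*(0 + 20)) + 392*(⅓) = -27/(3 - 1*14*20) + 392/3 = -27/(3 - 14*20) + 392/3 = -27/(3 - 280) + 392/3 = -27/(-277) + 392/3 = -27*(-1/277) + 392/3 = 27/277 + 392/3 = 108665/831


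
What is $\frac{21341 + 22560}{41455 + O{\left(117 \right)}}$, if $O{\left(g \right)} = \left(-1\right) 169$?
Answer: $\frac{43901}{41286} \approx 1.0633$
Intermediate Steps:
$O{\left(g \right)} = -169$
$\frac{21341 + 22560}{41455 + O{\left(117 \right)}} = \frac{21341 + 22560}{41455 - 169} = \frac{43901}{41286}$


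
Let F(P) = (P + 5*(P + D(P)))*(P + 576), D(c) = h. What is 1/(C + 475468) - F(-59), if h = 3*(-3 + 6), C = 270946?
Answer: 119241875743/746414 ≈ 1.5975e+5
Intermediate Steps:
h = 9 (h = 3*3 = 9)
D(c) = 9
F(P) = (45 + 6*P)*(576 + P) (F(P) = (P + 5*(P + 9))*(P + 576) = (P + 5*(9 + P))*(576 + P) = (P + (45 + 5*P))*(576 + P) = (45 + 6*P)*(576 + P))
1/(C + 475468) - F(-59) = 1/(270946 + 475468) - (25920 + 6*(-59)**2 + 3501*(-59)) = 1/746414 - (25920 + 6*3481 - 206559) = 1/746414 - (25920 + 20886 - 206559) = 1/746414 - 1*(-159753) = 1/746414 + 159753 = 119241875743/746414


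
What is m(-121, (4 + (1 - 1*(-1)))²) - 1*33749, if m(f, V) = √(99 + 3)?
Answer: -33749 + √102 ≈ -33739.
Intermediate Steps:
m(f, V) = √102
m(-121, (4 + (1 - 1*(-1)))²) - 1*33749 = √102 - 1*33749 = √102 - 33749 = -33749 + √102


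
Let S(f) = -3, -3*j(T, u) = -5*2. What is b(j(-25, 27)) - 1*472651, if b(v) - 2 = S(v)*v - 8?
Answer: -472667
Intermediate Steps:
j(T, u) = 10/3 (j(T, u) = -(-5)*2/3 = -1/3*(-10) = 10/3)
b(v) = -6 - 3*v (b(v) = 2 + (-3*v - 8) = 2 + (-8 - 3*v) = -6 - 3*v)
b(j(-25, 27)) - 1*472651 = (-6 - 3*10/3) - 1*472651 = (-6 - 10) - 472651 = -16 - 472651 = -472667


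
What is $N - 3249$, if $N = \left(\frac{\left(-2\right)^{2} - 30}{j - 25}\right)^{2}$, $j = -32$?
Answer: $- \frac{10555325}{3249} \approx -3248.8$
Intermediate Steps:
$N = \frac{676}{3249}$ ($N = \left(\frac{\left(-2\right)^{2} - 30}{-32 - 25}\right)^{2} = \left(\frac{4 - 30}{-57}\right)^{2} = \left(\left(-26\right) \left(- \frac{1}{57}\right)\right)^{2} = \left(\frac{26}{57}\right)^{2} = \frac{676}{3249} \approx 0.20806$)
$N - 3249 = \frac{676}{3249} - 3249 = - \frac{10555325}{3249}$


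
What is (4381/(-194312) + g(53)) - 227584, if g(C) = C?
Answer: -44212008053/194312 ≈ -2.2753e+5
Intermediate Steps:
(4381/(-194312) + g(53)) - 227584 = (4381/(-194312) + 53) - 227584 = (4381*(-1/194312) + 53) - 227584 = (-4381/194312 + 53) - 227584 = 10294155/194312 - 227584 = -44212008053/194312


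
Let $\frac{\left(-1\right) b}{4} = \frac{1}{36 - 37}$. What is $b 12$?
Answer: $48$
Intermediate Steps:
$b = 4$ ($b = - \frac{4}{36 - 37} = - \frac{4}{-1} = \left(-4\right) \left(-1\right) = 4$)
$b 12 = 4 \cdot 12 = 48$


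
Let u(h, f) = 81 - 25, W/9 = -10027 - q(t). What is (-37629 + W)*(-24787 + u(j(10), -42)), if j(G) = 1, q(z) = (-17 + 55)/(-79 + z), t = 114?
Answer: 15813220446/5 ≈ 3.1626e+9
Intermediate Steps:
q(z) = 38/(-79 + z)
W = -3158847/35 (W = 9*(-10027 - 38/(-79 + 114)) = 9*(-10027 - 38/35) = 9*(-350983/35) = -3158847/35 ≈ -90253.)
u(h, f) = 56
(-37629 + W)*(-24787 + u(j(10), -42)) = (-37629 - 3158847/35)*(-24787 + 56) = -4475862/35*(-24731) = 15813220446/5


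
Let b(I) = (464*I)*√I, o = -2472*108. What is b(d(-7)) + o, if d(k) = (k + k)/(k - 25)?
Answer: -266976 + 203*√7/4 ≈ -2.6684e+5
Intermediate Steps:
o = -266976
d(k) = 2*k/(-25 + k) (d(k) = (2*k)/(-25 + k) = 2*k/(-25 + k))
b(I) = 464*I^(3/2)
b(d(-7)) + o = 464*(2*(-7)/(-25 - 7))^(3/2) - 266976 = 464*(2*(-7)/(-32))^(3/2) - 266976 = 464*(2*(-7)*(-1/32))^(3/2) - 266976 = 464*(7/16)^(3/2) - 266976 = 464*(7*√7/64) - 266976 = 203*√7/4 - 266976 = -266976 + 203*√7/4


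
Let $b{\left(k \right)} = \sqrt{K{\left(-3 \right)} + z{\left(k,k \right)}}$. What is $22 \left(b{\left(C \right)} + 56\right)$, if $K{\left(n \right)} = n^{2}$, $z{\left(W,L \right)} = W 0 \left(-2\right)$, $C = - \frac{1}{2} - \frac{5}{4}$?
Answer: $1298$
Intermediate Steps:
$C = - \frac{7}{4}$ ($C = \left(-1\right) \frac{1}{2} - \frac{5}{4} = - \frac{1}{2} - \frac{5}{4} = - \frac{7}{4} \approx -1.75$)
$z{\left(W,L \right)} = 0$ ($z{\left(W,L \right)} = 0 \left(-2\right) = 0$)
$b{\left(k \right)} = 3$ ($b{\left(k \right)} = \sqrt{\left(-3\right)^{2} + 0} = \sqrt{9 + 0} = \sqrt{9} = 3$)
$22 \left(b{\left(C \right)} + 56\right) = 22 \left(3 + 56\right) = 22 \cdot 59 = 1298$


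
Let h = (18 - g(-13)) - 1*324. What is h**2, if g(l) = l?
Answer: 85849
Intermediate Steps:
h = -293 (h = (18 - 1*(-13)) - 1*324 = (18 + 13) - 324 = 31 - 324 = -293)
h**2 = (-293)**2 = 85849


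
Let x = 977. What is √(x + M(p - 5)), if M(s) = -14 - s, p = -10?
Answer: √978 ≈ 31.273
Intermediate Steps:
√(x + M(p - 5)) = √(977 + (-14 - (-10 - 5))) = √(977 + (-14 - 1*(-15))) = √(977 + (-14 + 15)) = √(977 + 1) = √978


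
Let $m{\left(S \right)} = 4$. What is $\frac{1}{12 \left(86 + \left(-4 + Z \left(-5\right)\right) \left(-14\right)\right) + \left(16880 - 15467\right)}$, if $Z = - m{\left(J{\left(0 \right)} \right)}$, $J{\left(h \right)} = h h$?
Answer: $- \frac{1}{243} \approx -0.0041152$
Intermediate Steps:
$J{\left(h \right)} = h^{2}$
$Z = -4$ ($Z = \left(-1\right) 4 = -4$)
$\frac{1}{12 \left(86 + \left(-4 + Z \left(-5\right)\right) \left(-14\right)\right) + \left(16880 - 15467\right)} = \frac{1}{12 \left(86 + \left(-4 - -20\right) \left(-14\right)\right) + \left(16880 - 15467\right)} = \frac{1}{12 \left(86 + \left(-4 + 20\right) \left(-14\right)\right) + \left(16880 - 15467\right)} = \frac{1}{12 \left(86 + 16 \left(-14\right)\right) + 1413} = \frac{1}{12 \left(86 - 224\right) + 1413} = \frac{1}{12 \left(-138\right) + 1413} = \frac{1}{-1656 + 1413} = \frac{1}{-243} = - \frac{1}{243}$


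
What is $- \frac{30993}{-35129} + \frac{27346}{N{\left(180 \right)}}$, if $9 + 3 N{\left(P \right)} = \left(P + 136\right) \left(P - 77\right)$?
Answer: $\frac{3890394129}{1143062531} \approx 3.4035$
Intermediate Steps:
$N{\left(P \right)} = -3 + \frac{\left(-77 + P\right) \left(136 + P\right)}{3}$ ($N{\left(P \right)} = -3 + \frac{\left(P + 136\right) \left(P - 77\right)}{3} = -3 + \frac{\left(136 + P\right) \left(-77 + P\right)}{3} = -3 + \frac{\left(-77 + P\right) \left(136 + P\right)}{3}$)
$- \frac{30993}{-35129} + \frac{27346}{N{\left(180 \right)}} = - \frac{30993}{-35129} + \frac{27346}{- \frac{10481}{3} + \frac{180^{2}}{3} + \frac{59}{3} \cdot 180} = \left(-30993\right) \left(- \frac{1}{35129}\right) + \frac{27346}{- \frac{10481}{3} + \frac{1}{3} \cdot 32400 + 3540} = \frac{30993}{35129} + \frac{27346}{- \frac{10481}{3} + 10800 + 3540} = \frac{30993}{35129} + \frac{27346}{\frac{32539}{3}} = \frac{30993}{35129} + 27346 \cdot \frac{3}{32539} = \frac{30993}{35129} + \frac{82038}{32539} = \frac{3890394129}{1143062531}$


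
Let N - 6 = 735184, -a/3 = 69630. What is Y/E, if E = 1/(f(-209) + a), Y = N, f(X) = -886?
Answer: -154225217440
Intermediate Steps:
a = -208890 (a = -3*69630 = -208890)
N = 735190 (N = 6 + 735184 = 735190)
Y = 735190
E = -1/209776 (E = 1/(-886 - 208890) = 1/(-209776) = -1/209776 ≈ -4.7670e-6)
Y/E = 735190/(-1/209776) = 735190*(-209776) = -154225217440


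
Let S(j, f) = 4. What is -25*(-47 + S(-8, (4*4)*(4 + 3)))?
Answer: 1075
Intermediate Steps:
-25*(-47 + S(-8, (4*4)*(4 + 3))) = -25*(-47 + 4) = -25*(-43) = 1075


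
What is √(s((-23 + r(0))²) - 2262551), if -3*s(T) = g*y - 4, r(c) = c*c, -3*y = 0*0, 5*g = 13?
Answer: I*√20362947/3 ≈ 1504.2*I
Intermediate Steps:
g = 13/5 (g = (⅕)*13 = 13/5 ≈ 2.6000)
y = 0 (y = -0*0 = -⅓*0 = 0)
r(c) = c²
s(T) = 4/3 (s(T) = -((13/5)*0 - 4)/3 = -(0 - 4)/3 = -⅓*(-4) = 4/3)
√(s((-23 + r(0))²) - 2262551) = √(4/3 - 2262551) = √(-6787649/3) = I*√20362947/3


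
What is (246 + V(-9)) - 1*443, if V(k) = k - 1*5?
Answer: -211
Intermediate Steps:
V(k) = -5 + k (V(k) = k - 5 = -5 + k)
(246 + V(-9)) - 1*443 = (246 + (-5 - 9)) - 1*443 = (246 - 14) - 443 = 232 - 443 = -211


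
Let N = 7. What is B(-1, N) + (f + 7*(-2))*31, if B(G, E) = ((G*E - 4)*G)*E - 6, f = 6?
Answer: -177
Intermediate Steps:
B(G, E) = -6 + E*G*(-4 + E*G) (B(G, E) = ((E*G - 4)*G)*E - 6 = ((-4 + E*G)*G)*E - 6 = (G*(-4 + E*G))*E - 6 = E*G*(-4 + E*G) - 6 = -6 + E*G*(-4 + E*G))
B(-1, N) + (f + 7*(-2))*31 = (-6 + 7**2*(-1)**2 - 4*7*(-1)) + (6 + 7*(-2))*31 = (-6 + 49*1 + 28) + (6 - 14)*31 = (-6 + 49 + 28) - 8*31 = 71 - 248 = -177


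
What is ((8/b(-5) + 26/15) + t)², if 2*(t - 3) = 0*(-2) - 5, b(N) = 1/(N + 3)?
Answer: 170569/900 ≈ 189.52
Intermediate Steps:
b(N) = 1/(3 + N)
t = ½ (t = 3 + (0*(-2) - 5)/2 = 3 + (0 - 5)/2 = 3 + (½)*(-5) = 3 - 5/2 = ½ ≈ 0.50000)
((8/b(-5) + 26/15) + t)² = ((8/(1/(3 - 5)) + 26/15) + ½)² = ((8/(1/(-2)) + 26*(1/15)) + ½)² = ((8/(-½) + 26/15) + ½)² = ((8*(-2) + 26/15) + ½)² = ((-16 + 26/15) + ½)² = (-214/15 + ½)² = (-413/30)² = 170569/900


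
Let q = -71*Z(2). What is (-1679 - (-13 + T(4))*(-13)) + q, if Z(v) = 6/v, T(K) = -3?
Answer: -2100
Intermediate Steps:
q = -213 (q = -426/2 = -71*3 = -213)
(-1679 - (-13 + T(4))*(-13)) + q = (-1679 - (-13 - 3)*(-13)) - 213 = (-1679 - (-16)*(-13)) - 213 = (-1679 - 1*208) - 213 = (-1679 - 208) - 213 = -1887 - 213 = -2100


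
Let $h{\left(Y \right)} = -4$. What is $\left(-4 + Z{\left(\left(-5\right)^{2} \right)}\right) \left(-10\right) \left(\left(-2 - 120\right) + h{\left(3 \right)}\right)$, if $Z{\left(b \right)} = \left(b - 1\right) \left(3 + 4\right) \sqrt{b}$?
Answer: $1053360$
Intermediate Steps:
$Z{\left(b \right)} = \sqrt{b} \left(-7 + 7 b\right)$ ($Z{\left(b \right)} = \left(-1 + b\right) 7 \sqrt{b} = \left(-7 + 7 b\right) \sqrt{b} = \sqrt{b} \left(-7 + 7 b\right)$)
$\left(-4 + Z{\left(\left(-5\right)^{2} \right)}\right) \left(-10\right) \left(\left(-2 - 120\right) + h{\left(3 \right)}\right) = \left(-4 + 7 \sqrt{\left(-5\right)^{2}} \left(-1 + \left(-5\right)^{2}\right)\right) \left(-10\right) \left(\left(-2 - 120\right) - 4\right) = \left(-4 + 7 \sqrt{25} \left(-1 + 25\right)\right) \left(-10\right) \left(\left(-2 - 120\right) - 4\right) = \left(-4 + 7 \cdot 5 \cdot 24\right) \left(-10\right) \left(-122 - 4\right) = \left(-4 + 840\right) \left(-10\right) \left(-126\right) = 836 \left(-10\right) \left(-126\right) = \left(-8360\right) \left(-126\right) = 1053360$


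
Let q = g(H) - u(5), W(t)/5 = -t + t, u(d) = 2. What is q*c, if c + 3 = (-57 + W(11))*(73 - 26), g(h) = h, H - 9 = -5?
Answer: -5364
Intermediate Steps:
H = 4 (H = 9 - 5 = 4)
W(t) = 0 (W(t) = 5*(-t + t) = 5*0 = 0)
q = 2 (q = 4 - 1*2 = 4 - 2 = 2)
c = -2682 (c = -3 + (-57 + 0)*(73 - 26) = -3 - 57*47 = -3 - 2679 = -2682)
q*c = 2*(-2682) = -5364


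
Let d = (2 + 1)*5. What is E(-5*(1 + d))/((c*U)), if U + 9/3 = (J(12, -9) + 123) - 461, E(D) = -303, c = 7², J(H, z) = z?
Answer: 303/17150 ≈ 0.017668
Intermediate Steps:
d = 15 (d = 3*5 = 15)
c = 49
U = -350 (U = -3 + ((-9 + 123) - 461) = -3 + (114 - 461) = -3 - 347 = -350)
E(-5*(1 + d))/((c*U)) = -303/(49*(-350)) = -303/(-17150) = -303*(-1/17150) = 303/17150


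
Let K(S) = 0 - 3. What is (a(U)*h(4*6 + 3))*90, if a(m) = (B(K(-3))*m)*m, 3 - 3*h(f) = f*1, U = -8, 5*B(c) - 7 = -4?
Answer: -27648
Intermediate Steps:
K(S) = -3
B(c) = 3/5 (B(c) = 7/5 + (1/5)*(-4) = 7/5 - 4/5 = 3/5)
h(f) = 1 - f/3
a(m) = 3*m**2/5 (a(m) = (3*m/5)*m = 3*m**2/5)
(a(U)*h(4*6 + 3))*90 = (((3/5)*(-8)**2)*(1 - (4*6 + 3)/3))*90 = (((3/5)*64)*(1 - (24 + 3)/3))*90 = (192*(1 - 1/3*27)/5)*90 = (192*(1 - 9)/5)*90 = ((192/5)*(-8))*90 = -1536/5*90 = -27648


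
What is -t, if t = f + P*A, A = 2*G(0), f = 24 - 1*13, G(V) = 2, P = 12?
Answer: -59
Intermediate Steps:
f = 11 (f = 24 - 13 = 11)
A = 4 (A = 2*2 = 4)
t = 59 (t = 11 + 12*4 = 11 + 48 = 59)
-t = -1*59 = -59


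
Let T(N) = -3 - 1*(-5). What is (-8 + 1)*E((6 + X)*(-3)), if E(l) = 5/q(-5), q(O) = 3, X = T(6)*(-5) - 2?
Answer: -35/3 ≈ -11.667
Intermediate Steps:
T(N) = 2 (T(N) = -3 + 5 = 2)
X = -12 (X = 2*(-5) - 2 = -10 - 2 = -12)
E(l) = 5/3
(-8 + 1)*E((6 + X)*(-3)) = (-8 + 1)*(5/3) = -7*5/3 = -35/3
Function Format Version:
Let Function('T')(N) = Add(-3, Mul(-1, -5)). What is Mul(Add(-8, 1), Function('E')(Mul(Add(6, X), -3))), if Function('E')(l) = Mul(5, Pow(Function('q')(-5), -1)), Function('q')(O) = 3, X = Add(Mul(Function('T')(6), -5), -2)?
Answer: Rational(-35, 3) ≈ -11.667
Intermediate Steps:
Function('T')(N) = 2 (Function('T')(N) = Add(-3, 5) = 2)
X = -12 (X = Add(Mul(2, -5), -2) = Add(-10, -2) = -12)
Function('E')(l) = Rational(5, 3) (Function('E')(l) = Mul(5, Pow(3, -1)) = Mul(5, Rational(1, 3)) = Rational(5, 3))
Mul(Add(-8, 1), Function('E')(Mul(Add(6, X), -3))) = Mul(Add(-8, 1), Rational(5, 3)) = Mul(-7, Rational(5, 3)) = Rational(-35, 3)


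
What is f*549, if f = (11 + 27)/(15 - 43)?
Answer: -10431/14 ≈ -745.07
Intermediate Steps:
f = -19/14 (f = 38/(-28) = 38*(-1/28) = -19/14 ≈ -1.3571)
f*549 = -19/14*549 = -10431/14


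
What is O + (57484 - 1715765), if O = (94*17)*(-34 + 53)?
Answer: -1627919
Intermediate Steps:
O = 30362 (O = 1598*19 = 30362)
O + (57484 - 1715765) = 30362 + (57484 - 1715765) = 30362 - 1658281 = -1627919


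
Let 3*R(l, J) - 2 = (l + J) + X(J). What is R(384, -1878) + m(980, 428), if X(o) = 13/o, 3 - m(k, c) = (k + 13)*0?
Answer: -2785087/5634 ≈ -494.34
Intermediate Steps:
m(k, c) = 3 (m(k, c) = 3 - (k + 13)*0 = 3 - (13 + k)*0 = 3 - 1*0 = 3 + 0 = 3)
R(l, J) = 2/3 + J/3 + l/3 + 13/(3*J) (R(l, J) = 2/3 + ((l + J) + 13/J)/3 = 2/3 + ((J + l) + 13/J)/3 = 2/3 + (J + l + 13/J)/3 = 2/3 + (J/3 + l/3 + 13/(3*J)) = 2/3 + J/3 + l/3 + 13/(3*J))
R(384, -1878) + m(980, 428) = (1/3)*(13 - 1878*(2 - 1878 + 384))/(-1878) + 3 = (1/3)*(-1/1878)*(13 - 1878*(-1492)) + 3 = (1/3)*(-1/1878)*(13 + 2801976) + 3 = (1/3)*(-1/1878)*2801989 + 3 = -2801989/5634 + 3 = -2785087/5634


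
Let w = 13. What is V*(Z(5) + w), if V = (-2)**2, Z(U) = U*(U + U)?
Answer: 252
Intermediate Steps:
Z(U) = 2*U**2 (Z(U) = U*(2*U) = 2*U**2)
V = 4
V*(Z(5) + w) = 4*(2*5**2 + 13) = 4*(2*25 + 13) = 4*(50 + 13) = 4*63 = 252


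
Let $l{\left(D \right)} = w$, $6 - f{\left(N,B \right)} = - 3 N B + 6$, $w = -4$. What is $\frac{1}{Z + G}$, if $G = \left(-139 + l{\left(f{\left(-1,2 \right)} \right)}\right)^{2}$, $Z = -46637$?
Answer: $- \frac{1}{26188} \approx -3.8185 \cdot 10^{-5}$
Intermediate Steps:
$f{\left(N,B \right)} = 3 B N$ ($f{\left(N,B \right)} = 6 - \left(- 3 N B + 6\right) = 6 - \left(- 3 B N + 6\right) = 6 - \left(6 - 3 B N\right) = 6 + \left(-6 + 3 B N\right) = 3 B N$)
$l{\left(D \right)} = -4$
$G = 20449$ ($G = \left(-139 - 4\right)^{2} = \left(-143\right)^{2} = 20449$)
$\frac{1}{Z + G} = \frac{1}{-46637 + 20449} = \frac{1}{-26188} = - \frac{1}{26188}$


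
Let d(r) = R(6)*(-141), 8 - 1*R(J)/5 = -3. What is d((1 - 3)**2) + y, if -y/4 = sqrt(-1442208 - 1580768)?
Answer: -7755 - 32*I*sqrt(47234) ≈ -7755.0 - 6954.7*I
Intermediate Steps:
R(J) = 55 (R(J) = 40 - 5*(-3) = 40 + 15 = 55)
y = -32*I*sqrt(47234) (y = -4*sqrt(-1442208 - 1580768) = -32*I*sqrt(47234) ≈ -6954.7*I)
d(r) = -7755 (d(r) = 55*(-141) = -7755)
d((1 - 3)**2) + y = -7755 - 32*I*sqrt(47234)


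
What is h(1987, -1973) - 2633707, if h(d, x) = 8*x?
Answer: -2649491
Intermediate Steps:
h(1987, -1973) - 2633707 = 8*(-1973) - 2633707 = -15784 - 2633707 = -2649491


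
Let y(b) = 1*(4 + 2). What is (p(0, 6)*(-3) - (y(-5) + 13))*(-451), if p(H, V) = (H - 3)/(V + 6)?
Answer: 32923/4 ≈ 8230.8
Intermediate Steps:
y(b) = 6 (y(b) = 1*6 = 6)
p(H, V) = (-3 + H)/(6 + V)
(p(0, 6)*(-3) - (y(-5) + 13))*(-451) = (((-3 + 0)/(6 + 6))*(-3) - (6 + 13))*(-451) = ((-3/12)*(-3) - 1*19)*(-451) = (((1/12)*(-3))*(-3) - 19)*(-451) = (-¼*(-3) - 19)*(-451) = (¾ - 19)*(-451) = -73/4*(-451) = 32923/4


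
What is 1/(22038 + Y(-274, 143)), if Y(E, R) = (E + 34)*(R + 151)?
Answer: -1/48522 ≈ -2.0609e-5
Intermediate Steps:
Y(E, R) = (34 + E)*(151 + R)
1/(22038 + Y(-274, 143)) = 1/(22038 + (5134 + 34*143 + 151*(-274) - 274*143)) = 1/(22038 + (5134 + 4862 - 41374 - 39182)) = 1/(22038 - 70560) = 1/(-48522) = -1/48522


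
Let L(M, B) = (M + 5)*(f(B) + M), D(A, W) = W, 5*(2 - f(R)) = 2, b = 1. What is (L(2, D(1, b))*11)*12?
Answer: 16632/5 ≈ 3326.4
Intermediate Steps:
f(R) = 8/5 (f(R) = 2 - ⅕*2 = 2 - ⅖ = 8/5)
L(M, B) = (5 + M)*(8/5 + M) (L(M, B) = (M + 5)*(8/5 + M) = (5 + M)*(8/5 + M))
(L(2, D(1, b))*11)*12 = ((8 + 2² + (33/5)*2)*11)*12 = ((8 + 4 + 66/5)*11)*12 = ((126/5)*11)*12 = (1386/5)*12 = 16632/5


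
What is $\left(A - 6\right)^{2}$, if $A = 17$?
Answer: $121$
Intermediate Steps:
$\left(A - 6\right)^{2} = \left(17 - 6\right)^{2} = 11^{2} = 121$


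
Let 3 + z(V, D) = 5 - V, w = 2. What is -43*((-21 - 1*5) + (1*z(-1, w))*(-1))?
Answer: 1247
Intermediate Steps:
z(V, D) = 2 - V (z(V, D) = -3 + (5 - V) = 2 - V)
-43*((-21 - 1*5) + (1*z(-1, w))*(-1)) = -43*((-21 - 1*5) + (1*(2 - 1*(-1)))*(-1)) = -43*((-21 - 5) + (1*(2 + 1))*(-1)) = -43*(-26 + (1*3)*(-1)) = -43*(-26 + 3*(-1)) = -43*(-26 - 3) = -43*(-29) = 1247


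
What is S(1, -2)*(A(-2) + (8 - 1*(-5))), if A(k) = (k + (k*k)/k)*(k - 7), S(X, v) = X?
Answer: 49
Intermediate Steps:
A(k) = 2*k*(-7 + k) (A(k) = (k + k²/k)*(-7 + k) = (k + k)*(-7 + k) = (2*k)*(-7 + k) = 2*k*(-7 + k))
S(1, -2)*(A(-2) + (8 - 1*(-5))) = 1*(2*(-2)*(-7 - 2) + (8 - 1*(-5))) = 1*(2*(-2)*(-9) + (8 + 5)) = 1*(36 + 13) = 1*49 = 49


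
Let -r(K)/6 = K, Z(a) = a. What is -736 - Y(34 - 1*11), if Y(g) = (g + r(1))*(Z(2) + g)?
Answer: -1161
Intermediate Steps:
r(K) = -6*K
Y(g) = (-6 + g)*(2 + g) (Y(g) = (g - 6*1)*(2 + g) = (g - 6)*(2 + g) = (-6 + g)*(2 + g))
-736 - Y(34 - 1*11) = -736 - (-12 + (34 - 1*11)² - 4*(34 - 1*11)) = -736 - (-12 + (34 - 11)² - 4*(34 - 11)) = -736 - (-12 + 23² - 4*23) = -736 - (-12 + 529 - 92) = -736 - 1*425 = -736 - 425 = -1161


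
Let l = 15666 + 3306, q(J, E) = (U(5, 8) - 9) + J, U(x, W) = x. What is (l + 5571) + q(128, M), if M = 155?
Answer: 24667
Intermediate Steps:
q(J, E) = -4 + J (q(J, E) = (5 - 9) + J = -4 + J)
l = 18972
(l + 5571) + q(128, M) = (18972 + 5571) + (-4 + 128) = 24543 + 124 = 24667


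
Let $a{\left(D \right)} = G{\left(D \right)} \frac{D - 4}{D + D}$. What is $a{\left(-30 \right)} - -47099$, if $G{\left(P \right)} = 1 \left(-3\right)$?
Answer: $\frac{470973}{10} \approx 47097.0$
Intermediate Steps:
$G{\left(P \right)} = -3$
$a{\left(D \right)} = - \frac{3 \left(-4 + D\right)}{2 D}$ ($a{\left(D \right)} = - 3 \frac{D - 4}{D + D} = - 3 \frac{-4 + D}{2 D} = - \frac{3 \left(-4 + D\right)}{2 D}$)
$a{\left(-30 \right)} - -47099 = \left(- \frac{3}{2} + \frac{6}{-30}\right) - -47099 = \left(- \frac{3}{2} + 6 \left(- \frac{1}{30}\right)\right) + 47099 = \left(- \frac{3}{2} - \frac{1}{5}\right) + 47099 = - \frac{17}{10} + 47099 = \frac{470973}{10}$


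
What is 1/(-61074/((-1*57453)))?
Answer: 19151/20358 ≈ 0.94071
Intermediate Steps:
1/(-61074/((-1*57453))) = 1/(-61074/(-57453)) = 1/(-61074*(-1/57453)) = 1/(20358/19151) = 19151/20358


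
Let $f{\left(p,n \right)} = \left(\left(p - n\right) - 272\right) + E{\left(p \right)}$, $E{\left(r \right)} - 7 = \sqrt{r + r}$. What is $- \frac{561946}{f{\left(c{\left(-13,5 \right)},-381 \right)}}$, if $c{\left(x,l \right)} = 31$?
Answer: $- \frac{82606062}{21547} + \frac{561946 \sqrt{62}}{21547} \approx -3628.4$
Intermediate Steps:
$E{\left(r \right)} = 7 + \sqrt{2} \sqrt{r}$ ($E{\left(r \right)} = 7 + \sqrt{r + r} = 7 + \sqrt{2 r} = 7 + \sqrt{2} \sqrt{r}$)
$f{\left(p,n \right)} = -265 + p - n + \sqrt{2} \sqrt{p}$ ($f{\left(p,n \right)} = \left(\left(p - n\right) - 272\right) + \left(7 + \sqrt{2} \sqrt{p}\right) = \left(-272 + p - n\right) + \left(7 + \sqrt{2} \sqrt{p}\right) = -265 + p - n + \sqrt{2} \sqrt{p}$)
$- \frac{561946}{f{\left(c{\left(-13,5 \right)},-381 \right)}} = - \frac{561946}{-265 + 31 - -381 + \sqrt{2} \sqrt{31}} = - \frac{561946}{-265 + 31 + 381 + \sqrt{62}} = - \frac{561946}{147 + \sqrt{62}}$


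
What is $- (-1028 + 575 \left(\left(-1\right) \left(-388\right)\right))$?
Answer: $-222072$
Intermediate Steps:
$- (-1028 + 575 \left(\left(-1\right) \left(-388\right)\right)) = - (-1028 + 575 \cdot 388) = - (-1028 + 223100) = \left(-1\right) 222072 = -222072$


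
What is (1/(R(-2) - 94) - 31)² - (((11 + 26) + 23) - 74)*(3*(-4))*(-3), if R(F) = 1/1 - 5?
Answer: 14075937/9604 ≈ 1465.6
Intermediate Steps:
R(F) = -4 (R(F) = 1 - 5 = -4)
(1/(R(-2) - 94) - 31)² - (((11 + 26) + 23) - 74)*(3*(-4))*(-3) = (1/(-4 - 94) - 31)² - (((11 + 26) + 23) - 74)*(3*(-4))*(-3) = (1/(-98) - 31)² - ((37 + 23) - 74)*(-12*(-3)) = (-1/98 - 31)² - (60 - 74)*36 = (-3039/98)² - (-14)*36 = 9235521/9604 - 1*(-504) = 9235521/9604 + 504 = 14075937/9604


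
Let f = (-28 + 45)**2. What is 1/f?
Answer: 1/289 ≈ 0.0034602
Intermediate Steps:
f = 289 (f = 17**2 = 289)
1/f = 1/289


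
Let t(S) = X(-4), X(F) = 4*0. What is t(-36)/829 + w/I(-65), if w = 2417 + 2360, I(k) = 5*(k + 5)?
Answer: -4777/300 ≈ -15.923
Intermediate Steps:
X(F) = 0
I(k) = 25 + 5*k (I(k) = 5*(5 + k) = 25 + 5*k)
w = 4777
t(S) = 0
t(-36)/829 + w/I(-65) = 0/829 + 4777/(25 + 5*(-65)) = 0*(1/829) + 4777/(25 - 325) = 0 + 4777/(-300) = 0 + 4777*(-1/300) = 0 - 4777/300 = -4777/300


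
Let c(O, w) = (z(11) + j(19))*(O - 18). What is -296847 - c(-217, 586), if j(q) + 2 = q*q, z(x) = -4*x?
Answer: -222822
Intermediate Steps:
j(q) = -2 + q² (j(q) = -2 + q*q = -2 + q²)
c(O, w) = -5670 + 315*O (c(O, w) = (-4*11 + (-2 + 19²))*(O - 18) = (-44 + (-2 + 361))*(-18 + O) = (-44 + 359)*(-18 + O) = 315*(-18 + O) = -5670 + 315*O)
-296847 - c(-217, 586) = -296847 - (-5670 + 315*(-217)) = -296847 - (-5670 - 68355) = -296847 - 1*(-74025) = -296847 + 74025 = -222822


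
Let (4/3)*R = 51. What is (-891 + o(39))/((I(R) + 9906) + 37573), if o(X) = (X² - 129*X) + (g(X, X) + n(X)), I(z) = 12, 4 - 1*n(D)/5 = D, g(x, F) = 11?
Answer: -4565/47491 ≈ -0.096123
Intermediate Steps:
R = 153/4 (R = (¾)*51 = 153/4 ≈ 38.250)
n(D) = 20 - 5*D
o(X) = 31 + X² - 134*X (o(X) = (X² - 129*X) + (11 + (20 - 5*X)) = (X² - 129*X) + (31 - 5*X) = 31 + X² - 134*X)
(-891 + o(39))/((I(R) + 9906) + 37573) = (-891 + (31 + 39² - 134*39))/((12 + 9906) + 37573) = (-891 + (31 + 1521 - 5226))/(9918 + 37573) = (-891 - 3674)/47491 = -4565*1/47491 = -4565/47491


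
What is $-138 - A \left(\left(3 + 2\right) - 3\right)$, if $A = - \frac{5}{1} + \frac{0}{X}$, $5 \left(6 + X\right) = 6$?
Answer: $-128$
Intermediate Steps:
$X = - \frac{24}{5}$ ($X = -6 + \frac{1}{5} \cdot 6 = -6 + \frac{6}{5} = - \frac{24}{5} \approx -4.8$)
$A = -5$ ($A = - \frac{5}{1} + \frac{0}{- \frac{24}{5}} = \left(-5\right) 1 + 0 \left(- \frac{5}{24}\right) = -5 + 0 = -5$)
$-138 - A \left(\left(3 + 2\right) - 3\right) = -138 - - 5 \left(\left(3 + 2\right) - 3\right) = -138 - - 5 \left(5 + \left(-5 + 2\right)\right) = -138 - - 5 \left(5 - 3\right) = -138 - \left(-5\right) 2 = -138 - -10 = -138 + 10 = -128$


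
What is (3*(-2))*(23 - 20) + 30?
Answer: 12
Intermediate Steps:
(3*(-2))*(23 - 20) + 30 = -6*3 + 30 = -18 + 30 = 12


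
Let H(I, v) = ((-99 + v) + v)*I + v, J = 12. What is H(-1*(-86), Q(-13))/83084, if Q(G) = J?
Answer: -3219/41542 ≈ -0.077488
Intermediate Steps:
Q(G) = 12
H(I, v) = v + I*(-99 + 2*v) (H(I, v) = (-99 + 2*v)*I + v = I*(-99 + 2*v) + v = v + I*(-99 + 2*v))
H(-1*(-86), Q(-13))/83084 = (12 - (-99)*(-86) + 2*(-1*(-86))*12)/83084 = (12 - 99*86 + 2*86*12)*(1/83084) = (12 - 8514 + 2064)*(1/83084) = -6438*1/83084 = -3219/41542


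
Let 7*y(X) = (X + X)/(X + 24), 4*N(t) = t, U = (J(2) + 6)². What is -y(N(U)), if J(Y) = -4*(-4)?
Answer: -242/1015 ≈ -0.23842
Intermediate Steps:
J(Y) = 16
U = 484 (U = (16 + 6)² = 22² = 484)
N(t) = t/4
y(X) = 2*X/(7*(24 + X)) (y(X) = ((X + X)/(X + 24))/7 = ((2*X)/(24 + X))/7 = (2*X/(24 + X))/7 = 2*X/(7*(24 + X)))
-y(N(U)) = -2*(¼)*484/(7*(24 + (¼)*484)) = -2*121/(7*(24 + 121)) = -2*121/(7*145) = -1*242/1015 = -242/1015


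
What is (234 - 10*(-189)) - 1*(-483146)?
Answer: 485270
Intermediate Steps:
(234 - 10*(-189)) - 1*(-483146) = (234 + 1890) + 483146 = 2124 + 483146 = 485270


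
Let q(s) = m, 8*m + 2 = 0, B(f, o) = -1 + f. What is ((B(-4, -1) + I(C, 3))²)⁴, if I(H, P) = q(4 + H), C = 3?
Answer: 37822859361/65536 ≈ 5.7713e+5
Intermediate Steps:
m = -¼ (m = -¼ + (⅛)*0 = -¼ + 0 = -¼ ≈ -0.25000)
q(s) = -¼
I(H, P) = -¼
((B(-4, -1) + I(C, 3))²)⁴ = (((-1 - 4) - ¼)²)⁴ = ((-5 - ¼)²)⁴ = ((-21/4)²)⁴ = (441/16)⁴ = 37822859361/65536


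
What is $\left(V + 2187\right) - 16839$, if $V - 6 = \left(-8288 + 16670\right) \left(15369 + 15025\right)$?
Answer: $254747862$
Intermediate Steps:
$V = 254762514$ ($V = 6 + \left(-8288 + 16670\right) \left(15369 + 15025\right) = 6 + 8382 \cdot 30394 = 6 + 254762508 = 254762514$)
$\left(V + 2187\right) - 16839 = \left(254762514 + 2187\right) - 16839 = 254764701 - 16839 = 254747862$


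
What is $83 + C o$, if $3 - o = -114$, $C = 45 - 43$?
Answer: $317$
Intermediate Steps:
$C = 2$ ($C = 45 - 43 = 2$)
$o = 117$ ($o = 3 - -114 = 3 + 114 = 117$)
$83 + C o = 83 + 2 \cdot 117 = 83 + 234 = 317$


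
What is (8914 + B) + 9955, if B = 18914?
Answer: 37783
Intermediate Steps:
(8914 + B) + 9955 = (8914 + 18914) + 9955 = 27828 + 9955 = 37783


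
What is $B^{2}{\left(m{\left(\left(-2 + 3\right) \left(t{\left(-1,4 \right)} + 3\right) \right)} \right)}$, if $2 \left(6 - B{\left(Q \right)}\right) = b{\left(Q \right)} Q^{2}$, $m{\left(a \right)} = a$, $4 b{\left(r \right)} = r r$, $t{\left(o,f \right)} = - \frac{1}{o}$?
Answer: $676$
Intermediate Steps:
$b{\left(r \right)} = \frac{r^{2}}{4}$ ($b{\left(r \right)} = \frac{r r}{4} = \frac{r^{2}}{4}$)
$B{\left(Q \right)} = 6 - \frac{Q^{4}}{8}$ ($B{\left(Q \right)} = 6 - \frac{\frac{Q^{2}}{4} Q^{2}}{2} = 6 - \frac{\frac{1}{4} Q^{4}}{2} = 6 - \frac{Q^{4}}{8}$)
$B^{2}{\left(m{\left(\left(-2 + 3\right) \left(t{\left(-1,4 \right)} + 3\right) \right)} \right)} = \left(6 - \frac{\left(\left(-2 + 3\right) \left(- \frac{1}{-1} + 3\right)\right)^{4}}{8}\right)^{2} = \left(6 - \frac{\left(1 \left(\left(-1\right) \left(-1\right) + 3\right)\right)^{4}}{8}\right)^{2} = \left(6 - \frac{\left(1 \left(1 + 3\right)\right)^{4}}{8}\right)^{2} = \left(6 - \frac{\left(1 \cdot 4\right)^{4}}{8}\right)^{2} = \left(6 - \frac{4^{4}}{8}\right)^{2} = \left(6 - 32\right)^{2} = \left(-26\right)^{2} = 676$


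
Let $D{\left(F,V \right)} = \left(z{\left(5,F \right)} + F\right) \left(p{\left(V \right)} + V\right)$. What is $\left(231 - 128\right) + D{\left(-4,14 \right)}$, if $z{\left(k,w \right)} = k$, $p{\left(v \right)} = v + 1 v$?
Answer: $145$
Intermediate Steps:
$p{\left(v \right)} = 2 v$ ($p{\left(v \right)} = v + v = 2 v$)
$D{\left(F,V \right)} = 3 V \left(5 + F\right)$ ($D{\left(F,V \right)} = \left(5 + F\right) \left(2 V + V\right) = \left(5 + F\right) 3 V = 3 V \left(5 + F\right)$)
$\left(231 - 128\right) + D{\left(-4,14 \right)} = \left(231 - 128\right) + 3 \cdot 14 \left(5 - 4\right) = 103 + 3 \cdot 14 \cdot 1 = 103 + 42 = 145$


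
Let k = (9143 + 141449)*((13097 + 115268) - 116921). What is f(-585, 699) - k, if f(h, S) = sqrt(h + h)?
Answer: -1723374848 + 3*I*sqrt(130) ≈ -1.7234e+9 + 34.205*I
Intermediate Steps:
f(h, S) = sqrt(2)*sqrt(h) (f(h, S) = sqrt(2*h) = sqrt(2)*sqrt(h))
k = 1723374848 (k = 150592*(128365 - 116921) = 150592*11444 = 1723374848)
f(-585, 699) - k = sqrt(2)*sqrt(-585) - 1*1723374848 = sqrt(2)*(3*I*sqrt(65)) - 1723374848 = 3*I*sqrt(130) - 1723374848 = -1723374848 + 3*I*sqrt(130)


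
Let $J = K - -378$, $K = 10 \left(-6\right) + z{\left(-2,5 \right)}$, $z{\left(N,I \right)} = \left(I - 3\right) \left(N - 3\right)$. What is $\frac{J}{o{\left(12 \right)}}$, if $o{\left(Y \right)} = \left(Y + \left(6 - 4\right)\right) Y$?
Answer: $\frac{11}{6} \approx 1.8333$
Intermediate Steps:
$z{\left(N,I \right)} = \left(-3 + I\right) \left(-3 + N\right)$
$K = -70$ ($K = 10 \left(-6\right) + \left(9 - 15 - -6 + 5 \left(-2\right)\right) = -60 + \left(9 - 15 + 6 - 10\right) = -60 - 10 = -70$)
$o{\left(Y \right)} = Y \left(2 + Y\right)$ ($o{\left(Y \right)} = \left(Y + 2\right) Y = \left(2 + Y\right) Y = Y \left(2 + Y\right)$)
$J = 308$ ($J = -70 - -378 = -70 + 378 = 308$)
$\frac{J}{o{\left(12 \right)}} = \frac{308}{12 \left(2 + 12\right)} = \frac{308}{12 \cdot 14} = \frac{308}{168} = 308 \cdot \frac{1}{168} = \frac{11}{6}$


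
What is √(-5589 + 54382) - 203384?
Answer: -203384 + √48793 ≈ -2.0316e+5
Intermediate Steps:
√(-5589 + 54382) - 203384 = √48793 - 203384 = -203384 + √48793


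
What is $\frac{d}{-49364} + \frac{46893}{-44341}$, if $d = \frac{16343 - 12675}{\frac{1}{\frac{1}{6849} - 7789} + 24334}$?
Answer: $- \frac{336428875790229691}{318118902797405287} \approx -1.0576$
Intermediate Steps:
$d = \frac{195676282480}{1298142484391}$ ($d = \frac{3668}{\frac{1}{\frac{1}{6849} - 7789} + 24334} = \frac{3668}{\frac{1}{- \frac{53346860}{6849}} + 24334} = \frac{3668}{- \frac{6849}{53346860} + 24334} = \frac{3668}{\frac{1298142484391}{53346860}} = 3668 \cdot \frac{53346860}{1298142484391} = \frac{195676282480}{1298142484391} \approx 0.15074$)
$\frac{d}{-49364} + \frac{46893}{-44341} = \frac{195676282480}{1298142484391 \left(-49364\right)} + \frac{46893}{-44341} = \frac{195676282480}{1298142484391} \left(- \frac{1}{49364}\right) + 46893 \left(- \frac{1}{44341}\right) = - \frac{6988438660}{2288625199981333} - \frac{147}{139} = - \frac{336428875790229691}{318118902797405287}$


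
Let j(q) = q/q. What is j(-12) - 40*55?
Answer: -2199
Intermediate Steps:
j(q) = 1
j(-12) - 40*55 = 1 - 40*55 = 1 - 2200 = -2199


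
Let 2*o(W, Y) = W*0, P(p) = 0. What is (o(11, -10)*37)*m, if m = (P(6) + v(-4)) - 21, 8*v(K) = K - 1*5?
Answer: 0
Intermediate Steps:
v(K) = -5/8 + K/8 (v(K) = (K - 1*5)/8 = (K - 5)/8 = (-5 + K)/8 = -5/8 + K/8)
o(W, Y) = 0 (o(W, Y) = (W*0)/2 = (1/2)*0 = 0)
m = -177/8 (m = (0 + (-5/8 + (1/8)*(-4))) - 21 = (0 + (-5/8 - 1/2)) - 21 = (0 - 9/8) - 21 = -9/8 - 21 = -177/8 ≈ -22.125)
(o(11, -10)*37)*m = (0*37)*(-177/8) = 0*(-177/8) = 0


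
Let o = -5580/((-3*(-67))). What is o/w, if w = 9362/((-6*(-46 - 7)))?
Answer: -9540/10117 ≈ -0.94297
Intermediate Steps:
o = -1860/67 (o = -5580/201 = -5580*1/201 = -1860/67 ≈ -27.761)
w = 4681/159 (w = 9362/((-6*(-53))) = 9362/318 = 9362*(1/318) = 4681/159 ≈ 29.440)
o/w = -1860/(67*4681/159) = -1860/67*159/4681 = -9540/10117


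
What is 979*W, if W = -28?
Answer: -27412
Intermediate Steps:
979*W = 979*(-28) = -27412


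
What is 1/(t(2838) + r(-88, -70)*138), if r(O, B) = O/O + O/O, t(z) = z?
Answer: 1/3114 ≈ 0.00032113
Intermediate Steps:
r(O, B) = 2 (r(O, B) = 1 + 1 = 2)
1/(t(2838) + r(-88, -70)*138) = 1/(2838 + 2*138) = 1/(2838 + 276) = 1/3114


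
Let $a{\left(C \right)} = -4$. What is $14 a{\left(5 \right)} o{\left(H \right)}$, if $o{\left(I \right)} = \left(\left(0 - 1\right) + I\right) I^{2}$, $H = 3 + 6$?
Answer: $-36288$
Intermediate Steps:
$H = 9$
$o{\left(I \right)} = I^{2} \left(-1 + I\right)$ ($o{\left(I \right)} = \left(-1 + I\right) I^{2} = I^{2} \left(-1 + I\right)$)
$14 a{\left(5 \right)} o{\left(H \right)} = 14 \left(-4\right) 9^{2} \left(-1 + 9\right) = - 56 \cdot 81 \cdot 8 = \left(-56\right) 648 = -36288$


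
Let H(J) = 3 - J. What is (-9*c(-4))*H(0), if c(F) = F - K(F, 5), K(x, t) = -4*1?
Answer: 0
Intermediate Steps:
K(x, t) = -4
c(F) = 4 + F (c(F) = F - 1*(-4) = F + 4 = 4 + F)
(-9*c(-4))*H(0) = (-9*(4 - 4))*(3 - 1*0) = (-9*0)*(3 + 0) = 0*3 = 0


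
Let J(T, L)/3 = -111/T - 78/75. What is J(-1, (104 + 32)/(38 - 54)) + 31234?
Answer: 789097/25 ≈ 31564.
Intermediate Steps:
J(T, L) = -78/25 - 333/T (J(T, L) = 3*(-111/T - 78/75) = 3*(-111/T - 78*1/75) = 3*(-111/T - 26/25) = 3*(-26/25 - 111/T) = -78/25 - 333/T)
J(-1, (104 + 32)/(38 - 54)) + 31234 = (-78/25 - 333/(-1)) + 31234 = (-78/25 - 333*(-1)) + 31234 = (-78/25 + 333) + 31234 = 8247/25 + 31234 = 789097/25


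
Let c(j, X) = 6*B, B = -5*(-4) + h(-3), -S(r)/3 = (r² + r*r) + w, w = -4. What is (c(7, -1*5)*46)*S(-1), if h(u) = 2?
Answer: 36432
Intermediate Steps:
S(r) = 12 - 6*r² (S(r) = -3*((r² + r*r) - 4) = -3*((r² + r²) - 4) = -3*(2*r² - 4) = -3*(-4 + 2*r²) = 12 - 6*r²)
B = 22 (B = -5*(-4) + 2 = 20 + 2 = 22)
c(j, X) = 132 (c(j, X) = 6*22 = 132)
(c(7, -1*5)*46)*S(-1) = (132*46)*(12 - 6*(-1)²) = 6072*(12 - 6*1) = 6072*(12 - 6) = 6072*6 = 36432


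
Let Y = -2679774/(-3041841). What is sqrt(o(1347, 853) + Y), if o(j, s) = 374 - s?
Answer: I*sqrt(491548684240185)/1013947 ≈ 21.866*I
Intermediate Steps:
Y = 893258/1013947 (Y = -2679774*(-1/3041841) = 893258/1013947 ≈ 0.88097)
sqrt(o(1347, 853) + Y) = sqrt((374 - 1*853) + 893258/1013947) = sqrt((374 - 853) + 893258/1013947) = sqrt(-479 + 893258/1013947) = sqrt(-484787355/1013947) = I*sqrt(491548684240185)/1013947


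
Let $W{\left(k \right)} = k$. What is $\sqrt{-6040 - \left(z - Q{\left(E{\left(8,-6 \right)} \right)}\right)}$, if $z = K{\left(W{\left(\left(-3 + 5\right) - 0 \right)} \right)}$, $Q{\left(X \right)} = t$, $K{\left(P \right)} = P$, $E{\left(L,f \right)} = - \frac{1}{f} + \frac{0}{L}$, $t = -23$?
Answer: $i \sqrt{6065} \approx 77.878 i$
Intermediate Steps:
$E{\left(L,f \right)} = - \frac{1}{f}$ ($E{\left(L,f \right)} = - \frac{1}{f} + 0 = - \frac{1}{f}$)
$Q{\left(X \right)} = -23$
$z = 2$ ($z = \left(-3 + 5\right) - 0 = 2 + 0 = 2$)
$\sqrt{-6040 - \left(z - Q{\left(E{\left(8,-6 \right)} \right)}\right)} = \sqrt{-6040 - 25} = \sqrt{-6065} = i \sqrt{6065}$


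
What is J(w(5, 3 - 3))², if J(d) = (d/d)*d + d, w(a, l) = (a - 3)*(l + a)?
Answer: 400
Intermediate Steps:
w(a, l) = (-3 + a)*(a + l)
J(d) = 2*d (J(d) = 1*d + d = d + d = 2*d)
J(w(5, 3 - 3))² = (2*(5² - 3*5 - 3*(3 - 3) + 5*(3 - 3)))² = (2*(25 - 15 - 3*0 + 5*0))² = (2*(25 - 15 + 0 + 0))² = (2*10)² = 20² = 400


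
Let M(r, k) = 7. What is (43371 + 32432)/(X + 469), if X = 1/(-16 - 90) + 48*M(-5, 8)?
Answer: 8035118/85329 ≈ 94.166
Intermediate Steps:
X = 35615/106 (X = 1/(-16 - 90) + 48*7 = 1/(-106) + 336 = -1/106 + 336 = 35615/106 ≈ 335.99)
(43371 + 32432)/(X + 469) = (43371 + 32432)/(35615/106 + 469) = 75803/(85329/106) = 75803*(106/85329) = 8035118/85329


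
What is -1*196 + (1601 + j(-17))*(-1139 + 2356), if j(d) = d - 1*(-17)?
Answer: 1948221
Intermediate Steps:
j(d) = 17 + d (j(d) = d + 17 = 17 + d)
-1*196 + (1601 + j(-17))*(-1139 + 2356) = -1*196 + (1601 + (17 - 17))*(-1139 + 2356) = -196 + (1601 + 0)*1217 = -196 + 1601*1217 = -196 + 1948417 = 1948221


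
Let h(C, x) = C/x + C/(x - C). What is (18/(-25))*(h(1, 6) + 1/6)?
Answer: -48/125 ≈ -0.38400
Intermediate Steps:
(18/(-25))*(h(1, 6) + 1/6) = (18/(-25))*(1*(1 - 2*6)/(6*(1 - 1*6)) + 1/6) = (18*(-1/25))*(1*(⅙)*(1 - 12)/(1 - 6) + ⅙) = -18*(1*(⅙)*(-11)/(-5) + ⅙)/25 = -18*(1*(⅙)*(-⅕)*(-11) + ⅙)/25 = -18*(11/30 + ⅙)/25 = -18/25*8/15 = -48/125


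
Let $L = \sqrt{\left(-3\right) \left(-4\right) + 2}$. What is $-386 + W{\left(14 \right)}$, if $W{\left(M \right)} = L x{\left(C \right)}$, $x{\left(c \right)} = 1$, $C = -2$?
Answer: $-386 + \sqrt{14} \approx -382.26$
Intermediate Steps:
$L = \sqrt{14}$ ($L = \sqrt{12 + 2} = \sqrt{14} \approx 3.7417$)
$W{\left(M \right)} = \sqrt{14}$ ($W{\left(M \right)} = \sqrt{14} \cdot 1 = \sqrt{14}$)
$-386 + W{\left(14 \right)} = -386 + \sqrt{14}$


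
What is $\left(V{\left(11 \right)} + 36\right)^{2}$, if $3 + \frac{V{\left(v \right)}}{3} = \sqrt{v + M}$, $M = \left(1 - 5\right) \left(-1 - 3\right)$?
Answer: $972 + 486 \sqrt{3} \approx 1813.8$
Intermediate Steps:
$M = 16$ ($M = \left(-4\right) \left(-4\right) = 16$)
$V{\left(v \right)} = -9 + 3 \sqrt{16 + v}$ ($V{\left(v \right)} = -9 + 3 \sqrt{v + 16} = -9 + 3 \sqrt{16 + v}$)
$\left(V{\left(11 \right)} + 36\right)^{2} = \left(\left(-9 + 3 \sqrt{16 + 11}\right) + 36\right)^{2} = \left(\left(-9 + 3 \sqrt{27}\right) + 36\right)^{2} = \left(\left(-9 + 3 \cdot 3 \sqrt{3}\right) + 36\right)^{2} = \left(\left(-9 + 9 \sqrt{3}\right) + 36\right)^{2} = \left(27 + 9 \sqrt{3}\right)^{2}$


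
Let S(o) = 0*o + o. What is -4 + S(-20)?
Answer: -24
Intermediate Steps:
S(o) = o (S(o) = 0 + o = o)
-4 + S(-20) = -4 - 20 = -24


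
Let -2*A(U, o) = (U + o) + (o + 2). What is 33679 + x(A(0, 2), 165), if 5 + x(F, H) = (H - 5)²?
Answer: 59274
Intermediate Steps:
A(U, o) = -1 - o - U/2 (A(U, o) = -((U + o) + (o + 2))/2 = -((U + o) + (2 + o))/2 = -(2 + U + 2*o)/2 = -1 - o - U/2)
x(F, H) = -5 + (-5 + H)² (x(F, H) = -5 + (H - 5)² = -5 + (-5 + H)²)
33679 + x(A(0, 2), 165) = 33679 + (-5 + (-5 + 165)²) = 33679 + (-5 + 160²) = 33679 + (-5 + 25600) = 33679 + 25595 = 59274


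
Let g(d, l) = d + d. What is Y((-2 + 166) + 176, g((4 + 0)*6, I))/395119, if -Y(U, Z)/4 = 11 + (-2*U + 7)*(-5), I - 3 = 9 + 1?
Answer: -13504/395119 ≈ -0.034177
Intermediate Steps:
I = 13 (I = 3 + (9 + 1) = 3 + 10 = 13)
g(d, l) = 2*d
Y(U, Z) = 96 - 40*U (Y(U, Z) = -4*(11 + (-2*U + 7)*(-5)) = -4*(11 + (7 - 2*U)*(-5)) = -4*(11 + (-35 + 10*U)) = -4*(-24 + 10*U) = 96 - 40*U)
Y((-2 + 166) + 176, g((4 + 0)*6, I))/395119 = (96 - 40*((-2 + 166) + 176))/395119 = (96 - 40*(164 + 176))*(1/395119) = (96 - 40*340)*(1/395119) = (96 - 13600)*(1/395119) = -13504*1/395119 = -13504/395119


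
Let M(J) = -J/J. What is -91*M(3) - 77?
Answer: 14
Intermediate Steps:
M(J) = -1 (M(J) = -1*1 = -1)
-91*M(3) - 77 = -91*(-1) - 77 = 91 - 77 = 14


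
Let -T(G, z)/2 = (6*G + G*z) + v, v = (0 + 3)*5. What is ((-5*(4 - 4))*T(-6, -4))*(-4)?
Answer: 0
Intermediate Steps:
v = 15 (v = 3*5 = 15)
T(G, z) = -30 - 12*G - 2*G*z (T(G, z) = -2*((6*G + G*z) + 15) = -2*(15 + 6*G + G*z) = -30 - 12*G - 2*G*z)
((-5*(4 - 4))*T(-6, -4))*(-4) = ((-5*(4 - 4))*(-30 - 12*(-6) - 2*(-6)*(-4)))*(-4) = ((-5*0)*(-30 + 72 - 48))*(-4) = (0*(-6))*(-4) = 0*(-4) = 0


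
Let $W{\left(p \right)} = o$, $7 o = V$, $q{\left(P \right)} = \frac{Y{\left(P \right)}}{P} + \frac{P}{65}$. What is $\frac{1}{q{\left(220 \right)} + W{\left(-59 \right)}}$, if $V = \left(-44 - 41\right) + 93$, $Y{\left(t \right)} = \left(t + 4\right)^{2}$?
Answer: $\frac{5005}{1164164} \approx 0.0042992$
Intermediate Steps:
$Y{\left(t \right)} = \left(4 + t\right)^{2}$
$q{\left(P \right)} = \frac{P}{65} + \frac{\left(4 + P\right)^{2}}{P}$ ($q{\left(P \right)} = \frac{\left(4 + P\right)^{2}}{P} + \frac{P}{65} = \frac{P}{65} + \frac{\left(4 + P\right)^{2}}{P}$)
$V = 8$ ($V = -85 + 93 = 8$)
$o = \frac{8}{7}$ ($o = \frac{1}{7} \cdot 8 = \frac{8}{7} \approx 1.1429$)
$W{\left(p \right)} = \frac{8}{7}$
$\frac{1}{q{\left(220 \right)} + W{\left(-59 \right)}} = \frac{1}{\left(\frac{1}{65} \cdot 220 + \frac{\left(4 + 220\right)^{2}}{220}\right) + \frac{8}{7}} = \frac{1}{\left(\frac{44}{13} + \frac{224^{2}}{220}\right) + \frac{8}{7}} = \frac{1}{\left(\frac{44}{13} + \frac{1}{220} \cdot 50176\right) + \frac{8}{7}} = \frac{1}{\left(\frac{44}{13} + \frac{12544}{55}\right) + \frac{8}{7}} = \frac{1}{\frac{165492}{715} + \frac{8}{7}} = \frac{1}{\frac{1164164}{5005}} = \frac{5005}{1164164}$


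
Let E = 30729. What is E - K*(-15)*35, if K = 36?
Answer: 49629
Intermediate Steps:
E - K*(-15)*35 = 30729 - 36*(-15)*35 = 30729 - (-540)*35 = 30729 - 1*(-18900) = 30729 + 18900 = 49629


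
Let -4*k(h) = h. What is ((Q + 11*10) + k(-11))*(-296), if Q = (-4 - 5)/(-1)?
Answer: -36038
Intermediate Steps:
k(h) = -h/4
Q = 9 (Q = -9*(-1) = 9)
((Q + 11*10) + k(-11))*(-296) = ((9 + 11*10) - ¼*(-11))*(-296) = ((9 + 110) + 11/4)*(-296) = (119 + 11/4)*(-296) = (487/4)*(-296) = -36038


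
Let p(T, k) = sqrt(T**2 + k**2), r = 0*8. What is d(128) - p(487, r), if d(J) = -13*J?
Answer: -2151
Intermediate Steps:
r = 0
d(128) - p(487, r) = -13*128 - sqrt(487**2 + 0**2) = -1664 - sqrt(237169 + 0) = -1664 - sqrt(237169) = -1664 - 1*487 = -1664 - 487 = -2151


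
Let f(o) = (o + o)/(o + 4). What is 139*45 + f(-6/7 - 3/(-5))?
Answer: 819387/131 ≈ 6254.9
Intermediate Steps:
f(o) = 2*o/(4 + o) (f(o) = (2*o)/(4 + o) = 2*o/(4 + o))
139*45 + f(-6/7 - 3/(-5)) = 139*45 + 2*(-6/7 - 3/(-5))/(4 + (-6/7 - 3/(-5))) = 6255 + 2*(-6*⅐ - 3*(-⅕))/(4 + (-6*⅐ - 3*(-⅕))) = 6255 + 2*(-6/7 + ⅗)/(4 + (-6/7 + ⅗)) = 6255 + 2*(-9/35)/(4 - 9/35) = 6255 + 2*(-9/35)/(131/35) = 6255 + 2*(-9/35)*(35/131) = 6255 - 18/131 = 819387/131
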